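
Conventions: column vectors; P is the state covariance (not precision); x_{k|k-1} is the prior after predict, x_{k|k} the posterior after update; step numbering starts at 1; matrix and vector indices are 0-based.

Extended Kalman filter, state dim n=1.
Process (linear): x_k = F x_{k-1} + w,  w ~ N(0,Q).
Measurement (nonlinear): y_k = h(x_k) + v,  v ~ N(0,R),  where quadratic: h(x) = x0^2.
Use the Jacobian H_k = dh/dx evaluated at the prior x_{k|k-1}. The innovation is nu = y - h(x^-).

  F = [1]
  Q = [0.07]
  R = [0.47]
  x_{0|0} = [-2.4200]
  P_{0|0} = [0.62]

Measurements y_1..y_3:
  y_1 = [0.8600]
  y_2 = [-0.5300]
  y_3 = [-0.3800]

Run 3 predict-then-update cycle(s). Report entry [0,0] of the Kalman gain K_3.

K[0,0] = -0.2327

step 1: x^-=[-2.4200]  P^-=[0.6900]  H_jac=[-4.8400]  S=[16.6337]  K=[-0.2008]  nu=[-4.9964]  x^+=[-1.4169]  P^+=[0.0195]
step 2: x^-=[-1.4169]  P^-=[0.0895]  H_jac=[-2.8337]  S=[1.1886]  K=[-0.2134]  nu=[-2.5375]  x^+=[-0.8755]  P^+=[0.0354]
step 3: x^-=[-0.8755]  P^-=[0.1054]  H_jac=[-1.7509]  S=[0.7931]  K=[-0.2327]  nu=[-1.1464]  x^+=[-0.6087]  P^+=[0.0625]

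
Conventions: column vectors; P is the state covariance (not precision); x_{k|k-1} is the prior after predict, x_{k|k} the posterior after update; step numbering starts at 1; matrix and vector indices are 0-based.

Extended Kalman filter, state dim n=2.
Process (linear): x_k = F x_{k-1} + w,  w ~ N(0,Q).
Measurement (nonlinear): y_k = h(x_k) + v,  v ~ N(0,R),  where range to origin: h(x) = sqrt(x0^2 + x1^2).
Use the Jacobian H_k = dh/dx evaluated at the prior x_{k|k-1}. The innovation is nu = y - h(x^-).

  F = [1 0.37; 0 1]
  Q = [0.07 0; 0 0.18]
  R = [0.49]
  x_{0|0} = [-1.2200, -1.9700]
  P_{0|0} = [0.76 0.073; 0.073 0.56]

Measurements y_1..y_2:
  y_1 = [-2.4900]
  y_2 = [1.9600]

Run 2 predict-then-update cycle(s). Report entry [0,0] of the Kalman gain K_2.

step 1: x^-=[-1.9489, -1.9700]  P^-=[0.9607 0.2802; 0.2802 0.7400]  H_jac=[-0.7033 -0.7109]  S=[1.6193]  K=[-0.5402; -0.4466]  nu=[-5.2611]  x^+=[0.8934, 0.3794]  P^+=[0.4881 -0.1105; -0.1105 0.4171]
step 2: x^-=[1.0338, 0.3794]  P^-=[0.5334 0.0439; 0.0439 0.5971]  H_jac=[0.9388 0.3445]  S=[1.0593]  K=[0.4870; 0.2331]  nu=[0.8588]  x^+=[1.4520, 0.5796]  P^+=[0.2822 -0.0764; -0.0764 0.5395]

K[0,0] = 0.4870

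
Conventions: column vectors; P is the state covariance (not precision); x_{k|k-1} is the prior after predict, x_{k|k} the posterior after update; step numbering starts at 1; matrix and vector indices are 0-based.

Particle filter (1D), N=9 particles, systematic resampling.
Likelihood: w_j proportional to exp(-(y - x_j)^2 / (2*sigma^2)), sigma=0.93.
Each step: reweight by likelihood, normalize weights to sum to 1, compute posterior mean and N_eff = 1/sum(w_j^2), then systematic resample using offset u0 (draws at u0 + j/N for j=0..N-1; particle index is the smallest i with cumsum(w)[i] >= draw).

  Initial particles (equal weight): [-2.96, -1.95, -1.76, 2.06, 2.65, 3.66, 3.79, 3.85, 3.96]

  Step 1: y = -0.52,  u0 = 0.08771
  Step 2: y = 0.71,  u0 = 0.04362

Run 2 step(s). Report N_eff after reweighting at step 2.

step 1: w=[0.0413, 0.3961, 0.5311, 0.0275, 0.0039, 0.0001, 0.0000, 0.0000, 0.0000]  mean=-1.7619  Neff=2.2657  idx=[1, 1, 1, 1, 2, 2, 2, 2, 3]
step 2: w=[0.0314, 0.0314, 0.0314, 0.0314, 0.0551, 0.0551, 0.0551, 0.0551, 0.6540]  mean=0.7143  Neff=2.2535  idx=[1, 4, 6, 8, 8, 8, 8, 8, 8]

N_eff = 2.2535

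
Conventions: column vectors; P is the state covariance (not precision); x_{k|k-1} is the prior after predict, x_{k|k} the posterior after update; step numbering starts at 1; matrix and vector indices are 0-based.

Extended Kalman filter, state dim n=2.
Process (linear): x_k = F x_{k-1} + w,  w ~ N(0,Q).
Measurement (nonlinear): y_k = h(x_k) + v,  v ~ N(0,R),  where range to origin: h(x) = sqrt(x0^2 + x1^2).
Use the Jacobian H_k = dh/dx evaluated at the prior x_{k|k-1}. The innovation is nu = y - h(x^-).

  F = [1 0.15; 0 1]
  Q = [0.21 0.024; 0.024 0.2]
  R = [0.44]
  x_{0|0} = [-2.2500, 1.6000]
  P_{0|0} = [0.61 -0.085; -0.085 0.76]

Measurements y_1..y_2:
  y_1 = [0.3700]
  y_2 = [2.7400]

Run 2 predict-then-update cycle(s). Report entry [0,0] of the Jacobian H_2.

step 1: x^-=[-2.0100, 1.6000]  P^-=[0.8116 0.0530; 0.0530 0.9600]  H_jac=[-0.7824 0.6228]  S=[1.2575]  K=[-0.4787; 0.4425]  nu=[-2.1991]  x^+=[-0.9573, 0.6270]  P^+=[0.5234 0.3194; 0.3194 0.7138]
step 2: x^-=[-0.8633, 0.6270]  P^-=[0.8453 0.4504; 0.4504 0.9138]  H_jac=[-0.8091 0.5877]  S=[0.8806]  K=[-0.4761; 0.1959]  nu=[1.6731]  x^+=[-1.6598, 0.9548]  P^+=[0.6457 0.5326; 0.5326 0.8800]

H_jac[0,0] = -0.8091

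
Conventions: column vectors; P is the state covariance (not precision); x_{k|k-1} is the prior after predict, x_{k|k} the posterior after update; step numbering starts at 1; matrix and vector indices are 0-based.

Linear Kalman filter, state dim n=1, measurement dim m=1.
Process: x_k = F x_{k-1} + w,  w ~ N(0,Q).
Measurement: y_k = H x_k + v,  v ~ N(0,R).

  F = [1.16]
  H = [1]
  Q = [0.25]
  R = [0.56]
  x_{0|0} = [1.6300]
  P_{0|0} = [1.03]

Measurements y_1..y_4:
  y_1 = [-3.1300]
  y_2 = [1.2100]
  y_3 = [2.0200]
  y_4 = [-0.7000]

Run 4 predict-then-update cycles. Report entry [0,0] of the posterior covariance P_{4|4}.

P_post[0,0] = 0.3045

step 1: x^-=[1.8908]  P^-=[1.6360]  S=[2.1960]  K=[0.7450]  nu=[-5.0208]  x^+=[-1.8496]  P^+=[0.4172]
step 2: x^-=[-2.1456]  P^-=[0.8114]  S=[1.3714]  K=[0.5917]  nu=[3.3556]  x^+=[-0.1602]  P^+=[0.3313]
step 3: x^-=[-0.1859]  P^-=[0.6958]  S=[1.2558]  K=[0.5541]  nu=[2.2059]  x^+=[1.0364]  P^+=[0.3103]
step 4: x^-=[1.2022]  P^-=[0.6675]  S=[1.2275]  K=[0.5438]  nu=[-1.9022]  x^+=[0.1678]  P^+=[0.3045]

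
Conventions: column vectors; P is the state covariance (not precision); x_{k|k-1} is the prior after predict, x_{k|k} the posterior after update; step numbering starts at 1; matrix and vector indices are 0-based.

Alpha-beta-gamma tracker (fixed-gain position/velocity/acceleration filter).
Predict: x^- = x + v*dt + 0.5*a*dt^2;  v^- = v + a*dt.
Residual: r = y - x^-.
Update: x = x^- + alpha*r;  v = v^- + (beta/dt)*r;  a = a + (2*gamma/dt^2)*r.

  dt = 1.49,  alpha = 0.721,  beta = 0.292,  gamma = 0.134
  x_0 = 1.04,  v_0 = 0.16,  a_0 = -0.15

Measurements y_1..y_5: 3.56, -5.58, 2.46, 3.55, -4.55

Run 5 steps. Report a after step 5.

a_post = -0.2798

step 1: x_pred=1.1119  r=2.4481  x^+=2.8770  v^+=0.4163  a^+=0.1455
step 2: x_pred=3.6587  r=-9.2387  x^+=-3.0024  v^+=-1.1775  a^+=-0.9697
step 3: x_pred=-5.8332  r=8.2932  x^+=0.1462  v^+=-0.9971  a^+=0.0314
step 4: x_pred=-1.3047  r=4.8547  x^+=2.1956  v^+=0.0010  a^+=0.6174
step 5: x_pred=2.8825  r=-7.4325  x^+=-2.4763  v^+=-0.5356  a^+=-0.2798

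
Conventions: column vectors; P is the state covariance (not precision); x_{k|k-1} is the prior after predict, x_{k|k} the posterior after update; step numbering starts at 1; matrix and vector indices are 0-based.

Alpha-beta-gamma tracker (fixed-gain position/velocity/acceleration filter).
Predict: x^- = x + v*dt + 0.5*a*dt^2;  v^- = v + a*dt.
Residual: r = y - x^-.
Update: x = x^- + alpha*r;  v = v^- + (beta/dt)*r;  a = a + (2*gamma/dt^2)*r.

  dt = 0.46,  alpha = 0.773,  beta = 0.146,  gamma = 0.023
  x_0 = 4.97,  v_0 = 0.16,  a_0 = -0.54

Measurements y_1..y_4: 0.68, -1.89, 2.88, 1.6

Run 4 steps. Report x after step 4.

step 1: x_pred=4.9865  r=-4.3065  x^+=1.6576  v^+=-1.4552  a^+=-1.4762
step 2: x_pred=0.8320  r=-2.7220  x^+=-1.2721  v^+=-2.9982  a^+=-2.0679
step 3: x_pred=-2.8701  r=5.7501  x^+=1.5747  v^+=-2.1244  a^+=-0.8179
step 4: x_pred=0.5110  r=1.0890  x^+=1.3528  v^+=-2.1550  a^+=-0.5812

x_post = 1.3528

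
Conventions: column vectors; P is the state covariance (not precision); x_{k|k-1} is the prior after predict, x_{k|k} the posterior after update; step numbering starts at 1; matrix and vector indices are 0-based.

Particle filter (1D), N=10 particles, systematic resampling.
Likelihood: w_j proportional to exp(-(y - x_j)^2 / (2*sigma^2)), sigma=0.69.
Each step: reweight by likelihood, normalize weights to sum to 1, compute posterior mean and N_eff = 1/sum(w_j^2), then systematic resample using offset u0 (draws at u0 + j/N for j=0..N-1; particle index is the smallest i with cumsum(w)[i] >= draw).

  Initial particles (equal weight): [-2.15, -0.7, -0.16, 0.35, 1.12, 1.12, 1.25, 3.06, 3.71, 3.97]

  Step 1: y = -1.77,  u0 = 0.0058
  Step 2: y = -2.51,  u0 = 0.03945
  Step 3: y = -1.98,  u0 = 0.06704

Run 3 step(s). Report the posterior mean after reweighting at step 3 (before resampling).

post_mean = -2.1500

step 1: w=[0.6959, 0.2433, 0.0532, 0.0072, 0.0001, 0.0001, 0.0001, 0.0000, 0.0000, 0.0000]  mean=-1.6722  Neff=1.8302  idx=[0, 0, 0, 0, 0, 0, 0, 1, 1, 1]
step 2: w=[0.1406, 0.1406, 0.1406, 0.1406, 0.1406, 0.1406, 0.1406, 0.0052, 0.0052, 0.0052]  mean=-2.1275  Neff=7.2179  idx=[0, 0, 1, 2, 3, 3, 4, 5, 5, 6]
step 3: w=[0.1000, 0.1000, 0.1000, 0.1000, 0.1000, 0.1000, 0.1000, 0.1000, 0.1000, 0.1000]  mean=-2.1500  Neff=10.0000  idx=[0, 1, 2, 3, 4, 5, 6, 7, 8, 9]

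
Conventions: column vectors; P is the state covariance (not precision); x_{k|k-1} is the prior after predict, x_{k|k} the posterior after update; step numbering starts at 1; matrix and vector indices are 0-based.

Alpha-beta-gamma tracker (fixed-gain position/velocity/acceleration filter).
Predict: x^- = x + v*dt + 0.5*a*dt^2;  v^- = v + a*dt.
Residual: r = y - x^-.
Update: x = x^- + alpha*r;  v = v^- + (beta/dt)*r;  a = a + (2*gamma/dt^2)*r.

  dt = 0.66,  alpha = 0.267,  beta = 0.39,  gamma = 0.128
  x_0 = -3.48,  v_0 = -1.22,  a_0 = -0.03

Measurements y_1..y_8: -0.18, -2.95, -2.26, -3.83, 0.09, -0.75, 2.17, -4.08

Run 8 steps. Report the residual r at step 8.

step 1: x_pred=-4.2917  r=4.1117  x^+=-3.1939  v^+=1.1899  a^+=2.3864
step 2: x_pred=-1.8888  r=-1.0612  x^+=-2.1722  v^+=2.1379  a^+=1.7628
step 3: x_pred=-0.3772  r=-1.8828  x^+=-0.8799  v^+=2.1888  a^+=0.6563
step 4: x_pred=0.7076  r=-4.5376  x^+=-0.5039  v^+=-0.0594  a^+=-2.0104
step 5: x_pred=-0.9810  r=1.0710  x^+=-0.6950  v^+=-0.7534  a^+=-1.3810
step 6: x_pred=-1.4931  r=0.7431  x^+=-1.2947  v^+=-1.2258  a^+=-0.9443
step 7: x_pred=-2.3093  r=4.4793  x^+=-1.1134  v^+=0.7979  a^+=1.6882
step 8: x_pred=-0.2191  r=-3.8609  x^+=-1.2499  v^+=-0.3694  a^+=-0.5809

resid = -3.8609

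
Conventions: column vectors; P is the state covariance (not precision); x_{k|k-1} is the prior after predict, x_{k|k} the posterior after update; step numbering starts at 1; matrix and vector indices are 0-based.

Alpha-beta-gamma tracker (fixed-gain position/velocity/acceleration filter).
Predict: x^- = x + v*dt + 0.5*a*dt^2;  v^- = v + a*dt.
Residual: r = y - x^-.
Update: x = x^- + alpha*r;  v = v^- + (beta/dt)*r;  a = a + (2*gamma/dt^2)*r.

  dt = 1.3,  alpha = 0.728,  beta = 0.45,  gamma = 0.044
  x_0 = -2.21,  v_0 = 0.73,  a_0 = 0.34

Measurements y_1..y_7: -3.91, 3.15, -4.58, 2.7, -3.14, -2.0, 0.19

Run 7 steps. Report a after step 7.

a_post = 0.0720

step 1: x_pred=-0.9737  r=-2.9363  x^+=-3.1113  v^+=0.1556  a^+=0.1871
step 2: x_pred=-2.7510  r=5.9010  x^+=1.5449  v^+=2.4415  a^+=0.4944
step 3: x_pred=5.1366  r=-9.7166  x^+=-1.9371  v^+=-0.2793  a^+=-0.0116
step 4: x_pred=-2.3099  r=5.0099  x^+=1.3373  v^+=1.4399  a^+=0.2493
step 5: x_pred=3.4198  r=-6.5598  x^+=-1.3557  v^+=-0.5067  a^+=-0.0923
step 6: x_pred=-2.0925  r=0.0925  x^+=-2.0252  v^+=-0.5947  a^+=-0.0875
step 7: x_pred=-2.8722  r=3.0622  x^+=-0.6429  v^+=0.3516  a^+=0.0720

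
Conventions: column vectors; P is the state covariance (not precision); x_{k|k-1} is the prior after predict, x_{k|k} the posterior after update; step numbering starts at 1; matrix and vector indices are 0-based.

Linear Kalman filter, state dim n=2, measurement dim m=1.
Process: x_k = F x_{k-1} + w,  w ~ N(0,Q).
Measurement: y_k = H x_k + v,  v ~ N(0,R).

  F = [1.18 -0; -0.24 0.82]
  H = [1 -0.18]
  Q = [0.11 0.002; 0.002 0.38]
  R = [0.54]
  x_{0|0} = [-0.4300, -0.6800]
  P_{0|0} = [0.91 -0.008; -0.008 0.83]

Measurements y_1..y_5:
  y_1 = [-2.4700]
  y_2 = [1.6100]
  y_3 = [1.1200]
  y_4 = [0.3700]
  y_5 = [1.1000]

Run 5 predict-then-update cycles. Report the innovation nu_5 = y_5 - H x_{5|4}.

step 1: x^-=[-0.5074, -0.4544]  P^-=[1.3771 -0.2635; -0.2635 0.9937]  S=[2.0441]  K=[0.6969; -0.2164]  nu=[-2.0444]  x^+=[-1.9321, -0.0120]  P^+=[0.3844 0.0448; 0.0448 0.8979]
step 2: x^-=[-2.2799, 0.4538]  P^-=[0.6452 -0.0635; -0.0635 0.9883]  S=[1.2401]  K=[0.5295; -0.1947]  nu=[3.9716]  x^+=[-0.1769, -0.3193]  P^+=[0.2975 0.0643; 0.0643 0.9413]
step 3: x^-=[-0.2087, -0.2194]  P^-=[0.5243 -0.0200; -0.0200 1.0048]  S=[1.1040]  K=[0.4781; -0.1820]  nu=[1.2893]  x^+=[0.4077, -0.4540]  P^+=[0.2719 0.0760; 0.0760 0.9682]
step 4: x^-=[0.4811, -0.4701]  P^-=[0.4886 -0.0014; -0.0014 1.0168]  S=[1.0620]  K=[0.4603; -0.1737]  nu=[-0.1957]  x^+=[0.3910, -0.4361]  P^+=[0.2636 0.0835; 0.0835 0.9847]
step 5: x^-=[0.4614, -0.4515]  P^-=[0.4770 0.0081; 0.0081 1.0245]  S=[1.0473]  K=[0.4541; -0.1683]  nu=[0.5574]  x^+=[0.7145, -0.5453]  P^+=[0.2611 0.0882; 0.0882 0.9948]

innov = [0.5574]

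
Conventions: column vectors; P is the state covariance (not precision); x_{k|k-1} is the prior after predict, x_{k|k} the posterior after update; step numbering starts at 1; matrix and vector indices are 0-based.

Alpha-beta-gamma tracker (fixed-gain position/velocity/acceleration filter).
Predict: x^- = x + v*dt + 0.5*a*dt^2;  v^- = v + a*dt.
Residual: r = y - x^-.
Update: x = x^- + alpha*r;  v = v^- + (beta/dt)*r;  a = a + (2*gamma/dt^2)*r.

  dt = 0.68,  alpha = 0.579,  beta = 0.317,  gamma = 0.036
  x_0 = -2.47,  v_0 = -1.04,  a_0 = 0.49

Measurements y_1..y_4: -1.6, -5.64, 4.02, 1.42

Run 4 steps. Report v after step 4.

v_post = 3.5295

step 1: x_pred=-3.0639  r=1.4639  x^+=-2.2163  v^+=-0.0244  a^+=0.7179
step 2: x_pred=-2.0669  r=-3.5731  x^+=-4.1357  v^+=-1.2019  a^+=0.1616
step 3: x_pred=-4.9156  r=8.9356  x^+=0.2581  v^+=3.0736  a^+=1.5529
step 4: x_pred=2.7072  r=-1.2872  x^+=1.9619  v^+=3.5295  a^+=1.3525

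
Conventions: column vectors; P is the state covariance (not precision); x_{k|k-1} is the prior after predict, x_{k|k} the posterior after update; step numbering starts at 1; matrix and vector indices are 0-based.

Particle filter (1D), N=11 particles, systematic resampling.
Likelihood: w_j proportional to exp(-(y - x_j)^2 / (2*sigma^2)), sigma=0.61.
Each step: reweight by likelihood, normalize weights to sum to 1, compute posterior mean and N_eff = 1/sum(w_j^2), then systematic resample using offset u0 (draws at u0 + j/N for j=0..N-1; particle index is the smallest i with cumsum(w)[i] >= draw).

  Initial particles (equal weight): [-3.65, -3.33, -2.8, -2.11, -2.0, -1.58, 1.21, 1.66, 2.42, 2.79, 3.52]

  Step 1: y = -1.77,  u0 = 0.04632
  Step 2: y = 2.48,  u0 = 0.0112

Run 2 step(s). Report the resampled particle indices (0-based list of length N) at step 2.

resampled_idx = [7, 8, 8, 8, 9, 9, 9, 9, 10, 10, 10]

step 1: w=[0.0029, 0.0126, 0.0794, 0.2828, 0.3077, 0.3147, 0.0000, 0.0000, 0.0000, 0.0000, 0.0000]  mean=-1.9839  Neff=3.5695  idx=[2, 3, 3, 3, 4, 4, 4, 4, 5, 5, 5]
step 2: w=[0.0000, 0.0007, 0.0007, 0.0007, 0.0027, 0.0027, 0.0027, 0.0027, 0.3291, 0.3291, 0.3291]  mean=-1.5856  Neff=3.0774  idx=[7, 8, 8, 8, 9, 9, 9, 9, 10, 10, 10]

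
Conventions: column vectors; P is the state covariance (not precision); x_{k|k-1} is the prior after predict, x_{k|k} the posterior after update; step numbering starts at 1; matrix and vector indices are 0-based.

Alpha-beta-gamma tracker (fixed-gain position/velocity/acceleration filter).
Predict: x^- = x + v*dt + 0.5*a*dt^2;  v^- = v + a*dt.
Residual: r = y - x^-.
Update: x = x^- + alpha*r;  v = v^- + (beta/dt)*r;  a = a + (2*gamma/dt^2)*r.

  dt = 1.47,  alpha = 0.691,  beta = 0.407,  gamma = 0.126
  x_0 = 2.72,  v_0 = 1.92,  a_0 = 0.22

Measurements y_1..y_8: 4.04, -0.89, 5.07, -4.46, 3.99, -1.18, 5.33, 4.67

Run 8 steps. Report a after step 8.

step 1: x_pred=5.7801  r=-1.7401  x^+=4.5777  v^+=1.7616  a^+=0.0171
step 2: x_pred=7.1857  r=-8.0757  x^+=1.6054  v^+=-0.4492  a^+=-0.9247
step 3: x_pred=-0.0540  r=5.1240  x^+=3.4867  v^+=-0.3898  a^+=-0.3271
step 4: x_pred=2.5602  r=-7.0202  x^+=-2.2908  v^+=-2.8144  a^+=-1.1458
step 5: x_pred=-7.6660  r=11.6560  x^+=0.3883  v^+=-1.2716  a^+=0.2135
step 6: x_pred=-1.2503  r=0.0703  x^+=-1.2017  v^+=-0.9383  a^+=0.2217
step 7: x_pred=-2.3415  r=7.6715  x^+=2.9595  v^+=1.5116  a^+=1.1163
step 8: x_pred=6.3876  r=-1.7176  x^+=5.2007  v^+=2.6770  a^+=0.9160

a_post = 0.9160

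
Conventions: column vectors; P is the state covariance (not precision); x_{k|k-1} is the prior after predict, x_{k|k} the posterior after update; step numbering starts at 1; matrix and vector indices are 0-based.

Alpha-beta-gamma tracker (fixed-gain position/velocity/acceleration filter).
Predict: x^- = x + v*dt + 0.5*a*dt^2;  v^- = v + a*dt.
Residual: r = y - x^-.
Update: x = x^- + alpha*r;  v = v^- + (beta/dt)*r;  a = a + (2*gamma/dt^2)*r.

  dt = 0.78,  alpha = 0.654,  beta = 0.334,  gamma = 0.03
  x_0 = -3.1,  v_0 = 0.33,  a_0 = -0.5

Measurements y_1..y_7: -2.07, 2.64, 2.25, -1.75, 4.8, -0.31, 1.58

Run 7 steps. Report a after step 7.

step 1: x_pred=-2.9947  r=0.9247  x^+=-2.3899  v^+=0.3360  a^+=-0.4088
step 2: x_pred=-2.2523  r=4.8923  x^+=0.9473  v^+=2.1120  a^+=0.0737
step 3: x_pred=2.6170  r=-0.3670  x^+=2.3770  v^+=2.0123  a^+=0.0375
step 4: x_pred=3.9580  r=-5.7080  x^+=0.2250  v^+=-0.4027  a^+=-0.5254
step 5: x_pred=-0.2490  r=5.0490  x^+=3.0531  v^+=1.3495  a^+=-0.0275
step 6: x_pred=4.0973  r=-4.4073  x^+=1.2149  v^+=-0.5592  a^+=-0.4622
step 7: x_pred=0.6381  r=0.9419  x^+=1.2541  v^+=-0.5164  a^+=-0.3693

a_post = -0.3693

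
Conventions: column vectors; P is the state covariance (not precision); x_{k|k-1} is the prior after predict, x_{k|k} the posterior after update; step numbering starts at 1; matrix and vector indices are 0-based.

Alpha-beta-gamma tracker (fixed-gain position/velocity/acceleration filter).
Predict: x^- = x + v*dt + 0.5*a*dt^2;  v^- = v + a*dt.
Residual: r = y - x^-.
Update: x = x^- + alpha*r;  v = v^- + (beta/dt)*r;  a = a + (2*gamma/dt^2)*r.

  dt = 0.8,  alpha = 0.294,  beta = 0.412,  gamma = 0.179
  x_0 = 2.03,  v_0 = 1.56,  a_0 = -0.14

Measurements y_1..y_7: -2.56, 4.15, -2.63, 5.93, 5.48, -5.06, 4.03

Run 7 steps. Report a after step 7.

step 1: x_pred=3.2332  r=-5.7932  x^+=1.5300  v^+=-1.5355  a^+=-3.3806
step 2: x_pred=-0.7802  r=4.9302  x^+=0.6693  v^+=-1.7009  a^+=-0.6228
step 3: x_pred=-0.8907  r=-1.7393  x^+=-1.4021  v^+=-3.0948  a^+=-1.5957
step 4: x_pred=-4.3886  r=10.3186  x^+=-1.3549  v^+=0.9427  a^+=4.1763
step 5: x_pred=0.7357  r=4.7443  x^+=2.1305  v^+=6.7270  a^+=6.8301
step 6: x_pred=9.6978  r=-14.7578  x^+=5.3590  v^+=4.5909  a^+=-1.4250
step 7: x_pred=8.5757  r=-4.5457  x^+=7.2393  v^+=1.1099  a^+=-3.9677

a_post = -3.9677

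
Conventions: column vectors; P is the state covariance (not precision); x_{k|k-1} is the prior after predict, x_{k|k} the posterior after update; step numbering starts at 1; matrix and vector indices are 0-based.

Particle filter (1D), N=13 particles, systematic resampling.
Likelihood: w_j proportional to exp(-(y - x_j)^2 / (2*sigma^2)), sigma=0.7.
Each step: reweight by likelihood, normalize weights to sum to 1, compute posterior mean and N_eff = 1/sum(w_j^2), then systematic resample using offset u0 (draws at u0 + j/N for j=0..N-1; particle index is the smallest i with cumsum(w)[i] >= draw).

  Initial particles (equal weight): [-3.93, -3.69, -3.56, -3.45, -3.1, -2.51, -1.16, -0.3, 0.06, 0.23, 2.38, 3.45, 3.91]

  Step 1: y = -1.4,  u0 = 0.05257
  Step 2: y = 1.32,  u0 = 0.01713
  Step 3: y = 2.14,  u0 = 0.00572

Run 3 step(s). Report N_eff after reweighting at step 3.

step 1: w=[0.0008, 0.0027, 0.0048, 0.0077, 0.0294, 0.1599, 0.5300, 0.1635, 0.0638, 0.0374, 0.0000, 0.0000, 0.0000]  mean=-1.2007  Neff=2.9448  idx=[5, 5, 6, 6, 6, 6, 6, 6, 6, 7, 7, 7, 9]
step 2: w=[0.0000, 0.0000, 0.0036, 0.0036, 0.0036, 0.0036, 0.0036, 0.0036, 0.0036, 0.1329, 0.1329, 0.1329, 0.5757]  mean=-0.0168  Neff=2.6006  idx=[6, 9, 10, 10, 11, 11, 12, 12, 12, 12, 12, 12, 12]
step 3: w=[0.0001, 0.0127, 0.0127, 0.0127, 0.0127, 0.0127, 0.1338, 0.1338, 0.1338, 0.1338, 0.1338, 0.1338, 0.1338]  mean=0.1962  Neff=7.9336  idx=[1, 6, 6, 7, 7, 8, 9, 9, 10, 10, 11, 11, 12]

N_eff = 7.9336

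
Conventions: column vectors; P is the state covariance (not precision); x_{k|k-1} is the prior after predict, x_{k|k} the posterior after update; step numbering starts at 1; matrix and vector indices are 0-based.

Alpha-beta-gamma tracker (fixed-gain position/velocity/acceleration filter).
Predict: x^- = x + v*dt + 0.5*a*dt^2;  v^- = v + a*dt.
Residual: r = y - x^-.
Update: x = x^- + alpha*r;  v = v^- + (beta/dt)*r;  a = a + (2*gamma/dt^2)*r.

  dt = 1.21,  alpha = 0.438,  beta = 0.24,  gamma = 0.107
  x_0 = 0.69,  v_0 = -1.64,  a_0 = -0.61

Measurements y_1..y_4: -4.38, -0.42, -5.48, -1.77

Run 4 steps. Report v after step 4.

step 1: x_pred=-1.7410  r=-2.6390  x^+=-2.8969  v^+=-2.9015  a^+=-0.9957
step 2: x_pred=-7.1367  r=6.7167  x^+=-4.1948  v^+=-2.7742  a^+=-0.0140
step 3: x_pred=-7.5617  r=2.0817  x^+=-6.6499  v^+=-2.3782  a^+=0.2903
step 4: x_pred=-9.3150  r=7.5450  x^+=-6.0103  v^+=-0.5304  a^+=1.3931

v_post = -0.5304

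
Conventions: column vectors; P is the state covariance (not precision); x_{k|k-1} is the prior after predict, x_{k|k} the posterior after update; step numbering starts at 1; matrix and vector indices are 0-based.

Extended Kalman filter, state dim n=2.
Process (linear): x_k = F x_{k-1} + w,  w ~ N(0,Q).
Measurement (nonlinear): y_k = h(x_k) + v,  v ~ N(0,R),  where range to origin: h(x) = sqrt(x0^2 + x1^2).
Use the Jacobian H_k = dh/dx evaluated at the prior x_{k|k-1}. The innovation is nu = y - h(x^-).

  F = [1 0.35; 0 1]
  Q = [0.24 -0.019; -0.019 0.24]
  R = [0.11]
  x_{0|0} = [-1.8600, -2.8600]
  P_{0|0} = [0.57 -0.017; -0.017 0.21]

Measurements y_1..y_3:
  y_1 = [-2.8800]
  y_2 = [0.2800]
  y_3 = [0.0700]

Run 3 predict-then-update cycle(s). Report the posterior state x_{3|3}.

x_post = [0.3830, -0.1451]

step 1: x^-=[-2.8610, -2.8600]  P^-=[0.8238 0.0375; 0.0375 0.4500]  H_jac=[-0.7072 -0.7070]  S=[0.7845]  K=[-0.7765; -0.4394]  nu=[-6.9254]  x^+=[2.5165, 0.1827]  P^+=[0.3508 -0.2301; -0.2301 0.2986]
step 2: x^-=[2.5805, 0.1827]  P^-=[0.4663 -0.1446; -0.1446 0.5386]  H_jac=[0.9975 0.0706]  S=[0.5563]  K=[0.8178; -0.1910]  nu=[-2.3069]  x^+=[0.6939, 0.6232]  P^+=[0.0943 -0.0578; -0.0578 0.5183]
step 3: x^-=[0.9120, 0.6232]  P^-=[0.3573 0.1046; 0.1046 0.7583]  H_jac=[0.8256 0.5642]  S=[0.6925]  K=[0.5113; 0.7426]  nu=[-1.0346]  x^+=[0.3830, -0.1451]  P^+=[0.1763 -0.1583; -0.1583 0.3764]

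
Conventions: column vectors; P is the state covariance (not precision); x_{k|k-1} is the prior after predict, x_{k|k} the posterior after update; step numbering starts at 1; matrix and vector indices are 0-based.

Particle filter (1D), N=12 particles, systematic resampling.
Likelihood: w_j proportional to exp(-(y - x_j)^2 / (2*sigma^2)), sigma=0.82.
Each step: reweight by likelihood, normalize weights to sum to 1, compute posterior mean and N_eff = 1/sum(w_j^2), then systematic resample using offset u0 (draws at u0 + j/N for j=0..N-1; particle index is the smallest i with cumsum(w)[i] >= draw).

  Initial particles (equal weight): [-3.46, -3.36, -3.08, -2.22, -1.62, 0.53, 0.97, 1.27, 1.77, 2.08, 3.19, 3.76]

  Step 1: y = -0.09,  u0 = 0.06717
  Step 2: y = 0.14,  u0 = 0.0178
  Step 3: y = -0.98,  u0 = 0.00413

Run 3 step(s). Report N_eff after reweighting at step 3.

step 1: w=[0.0001, 0.0002, 0.0007, 0.0195, 0.0999, 0.4279, 0.2469, 0.1439, 0.0435, 0.0172, 0.0002, 0.0000]  mean=0.5539  Neff=3.6063  idx=[4, 5, 5, 5, 5, 5, 6, 6, 6, 7, 7, 9]
step 2: w=[0.0139, 0.1241, 0.1241, 0.1241, 0.1241, 0.1241, 0.0832, 0.0832, 0.0832, 0.0538, 0.0538, 0.0085]  mean=0.7027  Neff=9.6326  idx=[1, 1, 2, 3, 3, 4, 5, 5, 6, 7, 8, 9]
step 3: w=[0.1100, 0.1100, 0.1100, 0.1100, 0.1100, 0.1100, 0.1100, 0.1100, 0.0355, 0.0355, 0.0355, 0.0139]  mean=0.5871  Neff=9.9295  idx=[0, 0, 1, 2, 3, 3, 4, 5, 6, 6, 7, 9]

N_eff = 9.9295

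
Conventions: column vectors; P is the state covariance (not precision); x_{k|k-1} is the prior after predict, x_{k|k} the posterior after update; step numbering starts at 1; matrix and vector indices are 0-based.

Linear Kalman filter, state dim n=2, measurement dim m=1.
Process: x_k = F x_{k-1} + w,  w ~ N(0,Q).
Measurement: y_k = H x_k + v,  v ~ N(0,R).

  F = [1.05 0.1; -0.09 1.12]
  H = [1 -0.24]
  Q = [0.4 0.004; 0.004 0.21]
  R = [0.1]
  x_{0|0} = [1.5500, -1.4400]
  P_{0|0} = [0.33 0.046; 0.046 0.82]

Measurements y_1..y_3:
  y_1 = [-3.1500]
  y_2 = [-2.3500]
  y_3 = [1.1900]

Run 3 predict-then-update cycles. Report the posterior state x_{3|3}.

step 1: x^-=[1.4835, -1.7523]  P^-=[0.7817 0.1183; 0.1183 1.2320]  S=[0.8958]  K=[0.8409; -0.1980]  nu=[-5.0541]  x^+=[-2.7663, -0.7518]  P^+=[0.1483 0.2675; 0.2675 1.1969]
step 2: x^-=[-2.9798, -0.5930]  P^-=[0.6316 0.4362; 0.4362 1.6587]  S=[0.6178]  K=[0.8529; 0.0616]  nu=[0.4874]  x^+=[-2.5640, -0.5630]  P^+=[0.1822 0.4037; 0.4037 1.6563]
step 3: x^-=[-2.7485, -0.3998]  P^-=[0.7022 0.6434; 0.6434 2.2078]  S=[0.6205]  K=[0.8828; 0.1829]  nu=[3.8426]  x^+=[0.6435, 0.3032]  P^+=[0.2186 0.5432; 0.5432 2.1870]

x_post = [0.6435, 0.3032]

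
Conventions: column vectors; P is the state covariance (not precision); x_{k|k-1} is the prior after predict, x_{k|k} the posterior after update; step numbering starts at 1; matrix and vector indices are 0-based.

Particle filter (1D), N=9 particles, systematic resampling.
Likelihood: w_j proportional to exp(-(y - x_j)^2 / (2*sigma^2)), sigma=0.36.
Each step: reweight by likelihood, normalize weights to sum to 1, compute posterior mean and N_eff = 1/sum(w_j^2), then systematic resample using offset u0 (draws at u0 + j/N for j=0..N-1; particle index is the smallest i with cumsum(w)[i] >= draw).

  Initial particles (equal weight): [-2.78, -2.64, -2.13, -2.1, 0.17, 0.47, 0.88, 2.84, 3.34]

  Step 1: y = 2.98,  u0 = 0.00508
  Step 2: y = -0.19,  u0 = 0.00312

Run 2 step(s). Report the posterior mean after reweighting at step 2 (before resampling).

step 1: w=[0.0000, 0.0000, 0.0000, 0.0000, 0.0000, 0.0000, 0.0000, 0.6045, 0.3955]  mean=3.0377  Neff=1.9162  idx=[7, 7, 7, 7, 7, 7, 8, 8, 8]
step 2: w=[0.1667, 0.1667, 0.1667, 0.1667, 0.1667, 0.1667, 0.0000, 0.0000, 0.0000]  mean=2.8400  Neff=6.0000  idx=[0, 0, 1, 2, 2, 3, 4, 4, 5]

post_mean = 2.8400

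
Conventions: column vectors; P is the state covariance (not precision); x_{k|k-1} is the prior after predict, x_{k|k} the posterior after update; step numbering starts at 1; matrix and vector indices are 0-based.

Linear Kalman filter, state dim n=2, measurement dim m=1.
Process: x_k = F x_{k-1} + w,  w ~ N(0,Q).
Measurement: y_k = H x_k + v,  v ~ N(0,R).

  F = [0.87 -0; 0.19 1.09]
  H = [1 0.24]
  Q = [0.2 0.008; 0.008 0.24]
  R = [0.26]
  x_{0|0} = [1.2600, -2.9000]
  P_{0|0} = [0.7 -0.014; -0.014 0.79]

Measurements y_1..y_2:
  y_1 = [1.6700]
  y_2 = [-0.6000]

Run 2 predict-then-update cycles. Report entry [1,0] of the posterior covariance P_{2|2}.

P_post[1,0] = -0.2301

step 1: x^-=[1.0962, -2.9216]  P^-=[0.7298 0.1104; 0.1104 1.1981]  S=[1.1118]  K=[0.6803; 0.3579]  nu=[1.2750]  x^+=[1.9635, -2.4652]  P^+=[0.2153 -0.1603; -0.1603 1.0556]
step 2: x^-=[1.7083, -2.3140]  P^-=[0.3630 -0.1084; -0.1084 1.4356]  S=[0.6536]  K=[0.5155; 0.3613]  nu=[-1.7529]  x^+=[0.8046, -2.9473]  P^+=[0.1893 -0.2301; -0.2301 1.3503]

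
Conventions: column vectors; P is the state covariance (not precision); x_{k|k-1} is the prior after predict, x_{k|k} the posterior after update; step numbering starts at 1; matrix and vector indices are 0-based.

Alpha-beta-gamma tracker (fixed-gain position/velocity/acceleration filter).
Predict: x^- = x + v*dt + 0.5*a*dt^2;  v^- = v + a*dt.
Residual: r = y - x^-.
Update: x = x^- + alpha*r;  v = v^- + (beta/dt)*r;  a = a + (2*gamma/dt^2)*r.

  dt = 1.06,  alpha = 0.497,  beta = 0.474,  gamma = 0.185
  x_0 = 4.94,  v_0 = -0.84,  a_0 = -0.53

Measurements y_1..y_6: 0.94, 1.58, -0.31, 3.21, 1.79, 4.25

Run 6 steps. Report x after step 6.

step 1: x_pred=3.7518  r=-2.8118  x^+=2.3544  v^+=-2.6592  a^+=-1.4559
step 2: x_pred=-1.2823  r=2.8623  x^+=0.1403  v^+=-2.9225  a^+=-0.5134
step 3: x_pred=-3.2460  r=2.9360  x^+=-1.7868  v^+=-2.1538  a^+=0.4535
step 4: x_pred=-3.8151  r=7.0251  x^+=-0.3236  v^+=1.4683  a^+=2.7668
step 5: x_pred=2.7871  r=-0.9971  x^+=2.2916  v^+=3.9552  a^+=2.4385
step 6: x_pred=7.8540  r=-3.6040  x^+=6.0628  v^+=4.9284  a^+=1.2517

x_post = 6.0628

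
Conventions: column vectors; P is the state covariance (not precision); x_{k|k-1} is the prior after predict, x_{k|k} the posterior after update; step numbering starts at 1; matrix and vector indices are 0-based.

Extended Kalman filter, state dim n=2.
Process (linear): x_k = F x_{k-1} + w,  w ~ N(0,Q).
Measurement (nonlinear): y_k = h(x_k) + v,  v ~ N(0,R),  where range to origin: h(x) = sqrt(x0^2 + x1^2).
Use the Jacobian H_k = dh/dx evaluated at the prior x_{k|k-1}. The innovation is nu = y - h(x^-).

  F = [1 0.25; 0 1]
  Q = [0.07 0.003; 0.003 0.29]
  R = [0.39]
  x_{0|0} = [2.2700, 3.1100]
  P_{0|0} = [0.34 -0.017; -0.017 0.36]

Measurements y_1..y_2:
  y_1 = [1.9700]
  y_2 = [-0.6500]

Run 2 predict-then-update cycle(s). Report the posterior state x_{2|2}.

step 1: x^-=[3.0475, 3.1100]  P^-=[0.4240 0.0760; 0.0760 0.6500]  H_jac=[0.6999 0.7142]  S=[1.0053]  K=[0.3492; 0.5147]  nu=[-2.3842]  x^+=[2.2149, 1.8827]  P^+=[0.3014 -0.1047; -0.1047 0.3836]
step 2: x^-=[2.6856, 1.8827]  P^-=[0.3431 -0.0058; -0.0058 0.6736]  H_jac=[0.8188 0.5740]  S=[0.8366]  K=[0.3318; 0.4566]  nu=[-3.9298]  x^+=[1.3816, 0.0884]  P^+=[0.2509 -0.1325; -0.1325 0.4992]

x_post = [1.3816, 0.0884]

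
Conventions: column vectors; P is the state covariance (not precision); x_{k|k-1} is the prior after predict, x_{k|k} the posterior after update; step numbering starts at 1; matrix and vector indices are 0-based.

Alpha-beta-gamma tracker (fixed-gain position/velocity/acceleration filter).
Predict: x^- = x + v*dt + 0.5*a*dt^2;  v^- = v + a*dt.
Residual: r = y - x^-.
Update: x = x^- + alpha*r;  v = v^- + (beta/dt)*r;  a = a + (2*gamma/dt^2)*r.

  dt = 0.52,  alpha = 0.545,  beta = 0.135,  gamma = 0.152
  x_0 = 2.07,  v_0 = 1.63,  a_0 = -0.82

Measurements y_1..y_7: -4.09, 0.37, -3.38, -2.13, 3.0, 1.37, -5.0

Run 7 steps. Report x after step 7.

x_post = -0.6472

step 1: x_pred=2.8067  r=-6.8967  x^+=-0.9520  v^+=-0.5869  a^+=-8.5737
step 2: x_pred=-2.4163  r=2.7863  x^+=-0.8978  v^+=-4.3219  a^+=-5.4412
step 3: x_pred=-3.8808  r=0.5008  x^+=-3.6079  v^+=-7.0212  a^+=-4.8781
step 4: x_pred=-7.9184  r=5.7884  x^+=-4.7637  v^+=-8.0551  a^+=1.6296
step 5: x_pred=-8.7321  r=11.7321  x^+=-2.3381  v^+=-4.1619  a^+=14.8195
step 6: x_pred=-2.4987  r=3.8687  x^+=-0.3903  v^+=4.5486  a^+=19.1689
step 7: x_pred=4.5667  r=-9.5667  x^+=-0.6472  v^+=12.0328  a^+=8.4135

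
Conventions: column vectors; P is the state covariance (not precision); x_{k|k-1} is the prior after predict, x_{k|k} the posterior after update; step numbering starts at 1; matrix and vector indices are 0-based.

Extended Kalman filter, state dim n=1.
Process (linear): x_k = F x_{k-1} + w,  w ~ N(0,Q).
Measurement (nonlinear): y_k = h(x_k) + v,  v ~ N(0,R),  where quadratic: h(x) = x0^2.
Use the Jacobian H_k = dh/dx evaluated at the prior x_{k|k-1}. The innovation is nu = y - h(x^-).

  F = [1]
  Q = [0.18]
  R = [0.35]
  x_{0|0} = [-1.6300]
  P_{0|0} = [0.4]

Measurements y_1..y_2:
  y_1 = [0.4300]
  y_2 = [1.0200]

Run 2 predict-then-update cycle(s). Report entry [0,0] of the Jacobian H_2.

H_jac[0,0] = -1.9672

step 1: x^-=[-1.6300]  P^-=[0.5800]  H_jac=[-3.2600]  S=[6.5140]  K=[-0.2903]  nu=[-2.2269]  x^+=[-0.9836]  P^+=[0.0312]
step 2: x^-=[-0.9836]  P^-=[0.2112]  H_jac=[-1.9672]  S=[1.1672]  K=[-0.3559]  nu=[0.0525]  x^+=[-1.0023]  P^+=[0.0633]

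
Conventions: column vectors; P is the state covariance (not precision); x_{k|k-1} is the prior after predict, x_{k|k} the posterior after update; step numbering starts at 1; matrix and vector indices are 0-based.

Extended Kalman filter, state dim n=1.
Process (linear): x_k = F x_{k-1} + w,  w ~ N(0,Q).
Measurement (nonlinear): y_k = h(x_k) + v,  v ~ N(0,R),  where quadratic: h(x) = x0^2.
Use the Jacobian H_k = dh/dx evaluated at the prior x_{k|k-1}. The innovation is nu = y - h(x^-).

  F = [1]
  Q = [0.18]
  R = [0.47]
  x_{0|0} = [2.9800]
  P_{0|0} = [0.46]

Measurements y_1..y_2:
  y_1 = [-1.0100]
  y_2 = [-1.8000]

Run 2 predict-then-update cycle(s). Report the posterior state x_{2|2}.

x_post = [0.3469]

step 1: x^-=[2.9800]  P^-=[0.6400]  H_jac=[5.9600]  S=[23.2038]  K=[0.1644]  nu=[-9.8904]  x^+=[1.3541]  P^+=[0.0130]
step 2: x^-=[1.3541]  P^-=[0.1930]  H_jac=[2.7083]  S=[1.8854]  K=[0.2772]  nu=[-3.6337]  x^+=[0.3469]  P^+=[0.0481]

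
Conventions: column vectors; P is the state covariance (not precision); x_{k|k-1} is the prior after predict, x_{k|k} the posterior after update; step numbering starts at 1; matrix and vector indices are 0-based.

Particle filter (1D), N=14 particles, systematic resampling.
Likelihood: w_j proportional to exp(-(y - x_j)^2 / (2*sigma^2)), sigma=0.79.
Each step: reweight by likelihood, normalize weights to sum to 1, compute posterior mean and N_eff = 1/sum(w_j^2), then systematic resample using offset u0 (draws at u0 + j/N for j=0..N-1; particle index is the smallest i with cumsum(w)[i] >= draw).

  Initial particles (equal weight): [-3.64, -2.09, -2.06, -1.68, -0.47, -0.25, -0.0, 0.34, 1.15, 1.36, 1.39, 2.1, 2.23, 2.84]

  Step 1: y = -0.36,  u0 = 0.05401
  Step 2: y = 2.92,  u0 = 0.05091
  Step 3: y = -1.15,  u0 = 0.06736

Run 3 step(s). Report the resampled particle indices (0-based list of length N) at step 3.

resampled_idx = [0, 0, 0, 0, 0, 0, 0, 0, 0, 1, 4, 7, 10, 13]

step 1: w=[0.0000, 0.0209, 0.0227, 0.0569, 0.2278, 0.2278, 0.2073, 0.1553, 0.0370, 0.0215, 0.0198, 0.0018, 0.0011, 0.0001]  mean=-0.1919  Neff=5.6406  idx=[3, 4, 4, 4, 5, 5, 5, 5, 6, 6, 7, 7, 7, 10]
step 2: w=[0.0000, 0.0006, 0.0006, 0.0006, 0.0019, 0.0019, 0.0019, 0.0019, 0.0063, 0.0063, 0.0282, 0.0282, 0.0282, 0.8937]  mean=1.2683  Neff=1.2481  idx=[11, 13, 13, 13, 13, 13, 13, 13, 13, 13, 13, 13, 13, 13]
step 3: w=[0.6953, 0.0234, 0.0234, 0.0234, 0.0234, 0.0234, 0.0234, 0.0234, 0.0234, 0.0234, 0.0234, 0.0234, 0.0234, 0.0234]  mean=0.6599  Neff=2.0382  idx=[0, 0, 0, 0, 0, 0, 0, 0, 0, 1, 4, 7, 10, 13]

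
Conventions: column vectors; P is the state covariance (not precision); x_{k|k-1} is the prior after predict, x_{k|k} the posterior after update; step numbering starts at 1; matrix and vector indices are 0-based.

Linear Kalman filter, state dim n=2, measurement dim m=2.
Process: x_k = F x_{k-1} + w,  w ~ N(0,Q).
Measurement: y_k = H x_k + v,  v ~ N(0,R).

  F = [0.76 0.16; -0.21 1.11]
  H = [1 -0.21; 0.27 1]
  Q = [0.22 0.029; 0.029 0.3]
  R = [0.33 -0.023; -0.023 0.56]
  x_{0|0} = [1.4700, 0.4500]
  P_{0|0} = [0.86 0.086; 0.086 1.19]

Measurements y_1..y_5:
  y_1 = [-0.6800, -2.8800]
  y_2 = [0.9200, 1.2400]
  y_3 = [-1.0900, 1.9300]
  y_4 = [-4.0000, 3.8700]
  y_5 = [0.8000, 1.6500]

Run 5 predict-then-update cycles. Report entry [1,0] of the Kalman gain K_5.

K[1,0] = -0.0985

step 1: x^-=[1.1892, 0.1908]  P^-=[0.7681 0.1727; 0.1727 1.7640]  S=[1.1034 -0.0231; -0.0231 2.4733]  K=[0.6666 0.1599; -0.1639 0.7306]  nu=[-1.8291, -3.3919]  x^+=[-0.5726, -1.9874]  P^+=[0.2195 0.0150; 0.0150 0.4088]
step 2: x^-=[-0.7532, -2.0858]  P^-=[0.3609 0.0787; 0.0787 0.8064]  S=[0.6934 -0.0207; -0.0207 1.4352]  K=[0.5005 0.1299; -0.1136 0.5750]  nu=[1.2351, 3.5291]  x^+=[0.3236, -0.1966]  P^+=[0.1656 0.0165; 0.0165 0.3202]
step 3: x^-=[0.2145, -0.2862]  P^-=[0.3279 0.0728; 0.0728 0.6941]  S=[0.6579 -0.0115; -0.0115 1.3173]  K=[0.4774 0.1267; -0.1014 0.5409]  nu=[-1.3646, 2.1583]  x^+=[-0.1635, 1.0196]  P^+=[0.1582 0.0172; 0.0172 0.3006]
step 4: x^-=[0.0388, 1.1661]  P^-=[0.3233 0.0711; 0.0711 0.6693]  S=[0.6529 -0.0092; -0.0092 1.2913]  K=[0.4740 0.1260; -0.0989 0.5325]  nu=[-3.7940, 2.6934]  x^+=[-1.4202, 2.9755]  P^+=[0.1572 0.0172; 0.0172 0.2958]
step 5: x^-=[-0.6032, 3.6010]  P^-=[0.3225 0.0704; 0.0704 0.6634]  S=[0.6522 -0.0088; -0.0088 1.2849]  K=[0.4735 0.1258; -0.0985 0.5304]  nu=[2.1595, -1.7882]  x^+=[0.1944, 2.4400]  P^+=[0.1570 0.0172; 0.0172 0.2946]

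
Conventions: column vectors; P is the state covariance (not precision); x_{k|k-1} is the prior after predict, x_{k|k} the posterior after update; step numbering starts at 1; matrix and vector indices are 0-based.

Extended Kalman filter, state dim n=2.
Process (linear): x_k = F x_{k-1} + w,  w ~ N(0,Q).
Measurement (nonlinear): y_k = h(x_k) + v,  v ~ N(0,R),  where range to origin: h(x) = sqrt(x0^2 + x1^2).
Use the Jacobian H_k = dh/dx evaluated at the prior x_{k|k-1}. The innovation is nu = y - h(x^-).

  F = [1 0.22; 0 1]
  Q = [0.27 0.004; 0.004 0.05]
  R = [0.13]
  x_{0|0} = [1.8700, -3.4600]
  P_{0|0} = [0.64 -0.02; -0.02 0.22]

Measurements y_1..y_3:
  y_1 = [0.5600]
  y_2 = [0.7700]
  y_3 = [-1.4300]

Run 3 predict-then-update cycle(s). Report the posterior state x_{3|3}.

x_post = [-0.2869, 0.1102]

step 1: x^-=[1.1088, -3.4600]  P^-=[0.9118 0.0324; 0.0324 0.2700]  H_jac=[0.3052 -0.9523]  S=[0.4409]  K=[0.5611; -0.5607]  nu=[-3.0733]  x^+=[-0.6157, -1.7368]  P^+=[0.7730 0.1711; 0.1711 0.1314]
step 2: x^-=[-0.9978, -1.7368]  P^-=[1.1247 0.2040; 0.2040 0.1814]  H_jac=[-0.4981 -0.8671]  S=[0.7217]  K=[-1.0214; -0.3587]  nu=[-1.2330]  x^+=[0.2616, -1.2945]  P^+=[0.3717 -0.0604; -0.0604 0.0885]
step 3: x^-=[-0.0231, -1.2945]  P^-=[0.6194 -0.0370; -0.0370 0.1385]  H_jac=[-0.0179 -0.9998]  S=[0.2673]  K=[0.0968; -0.5155]  nu=[-2.7247]  x^+=[-0.2869, 0.1102]  P^+=[0.6169 -0.0236; -0.0236 0.0675]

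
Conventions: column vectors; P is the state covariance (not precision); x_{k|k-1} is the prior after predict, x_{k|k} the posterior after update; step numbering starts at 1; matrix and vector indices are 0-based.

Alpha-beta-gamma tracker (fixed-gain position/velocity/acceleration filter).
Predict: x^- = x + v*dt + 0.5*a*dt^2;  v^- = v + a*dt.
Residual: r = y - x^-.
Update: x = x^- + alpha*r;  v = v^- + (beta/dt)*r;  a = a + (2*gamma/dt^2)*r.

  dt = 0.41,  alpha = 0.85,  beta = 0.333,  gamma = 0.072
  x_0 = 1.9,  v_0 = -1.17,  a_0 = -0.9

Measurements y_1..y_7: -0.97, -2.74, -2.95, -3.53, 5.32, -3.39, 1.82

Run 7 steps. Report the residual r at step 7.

resid = 3.4403

step 1: x_pred=1.3447  r=-2.3147  x^+=-0.6228  v^+=-3.4190  a^+=-2.8828
step 2: x_pred=-2.2669  r=-0.4731  x^+=-2.6690  v^+=-4.9852  a^+=-3.2881
step 3: x_pred=-4.9893  r=2.0393  x^+=-3.2559  v^+=-4.6770  a^+=-1.5412
step 4: x_pred=-5.3030  r=1.7730  x^+=-3.7959  v^+=-3.8688  a^+=-0.0224
step 5: x_pred=-5.3841  r=10.7041  x^+=3.7144  v^+=4.8158  a^+=9.1471
step 6: x_pred=6.4577  r=-9.8477  x^+=-1.9128  v^+=0.5678  a^+=0.7112
step 7: x_pred=-1.6203  r=3.4403  x^+=1.3040  v^+=3.6536  a^+=3.6583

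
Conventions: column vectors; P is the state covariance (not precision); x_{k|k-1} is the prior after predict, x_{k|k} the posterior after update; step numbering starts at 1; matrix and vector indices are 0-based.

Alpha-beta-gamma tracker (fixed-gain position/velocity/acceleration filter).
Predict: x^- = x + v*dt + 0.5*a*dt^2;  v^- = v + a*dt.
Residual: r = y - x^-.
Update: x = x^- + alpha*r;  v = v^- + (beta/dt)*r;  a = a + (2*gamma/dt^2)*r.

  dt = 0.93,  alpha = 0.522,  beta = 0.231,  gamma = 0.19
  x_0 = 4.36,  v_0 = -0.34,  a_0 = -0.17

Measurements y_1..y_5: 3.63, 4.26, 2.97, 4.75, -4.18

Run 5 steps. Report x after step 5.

step 1: x_pred=3.9703  r=-0.3403  x^+=3.7927  v^+=-0.5826  a^+=-0.3195
step 2: x_pred=3.1126  r=1.1474  x^+=3.7116  v^+=-0.5948  a^+=0.1846
step 3: x_pred=3.2383  r=-0.2683  x^+=3.0982  v^+=-0.4897  a^+=0.0667
step 4: x_pred=2.6716  r=2.0784  x^+=3.7565  v^+=0.0886  a^+=0.9799
step 5: x_pred=4.2627  r=-8.4427  x^+=-0.1444  v^+=-1.0972  a^+=-2.7295

x_post = -0.1444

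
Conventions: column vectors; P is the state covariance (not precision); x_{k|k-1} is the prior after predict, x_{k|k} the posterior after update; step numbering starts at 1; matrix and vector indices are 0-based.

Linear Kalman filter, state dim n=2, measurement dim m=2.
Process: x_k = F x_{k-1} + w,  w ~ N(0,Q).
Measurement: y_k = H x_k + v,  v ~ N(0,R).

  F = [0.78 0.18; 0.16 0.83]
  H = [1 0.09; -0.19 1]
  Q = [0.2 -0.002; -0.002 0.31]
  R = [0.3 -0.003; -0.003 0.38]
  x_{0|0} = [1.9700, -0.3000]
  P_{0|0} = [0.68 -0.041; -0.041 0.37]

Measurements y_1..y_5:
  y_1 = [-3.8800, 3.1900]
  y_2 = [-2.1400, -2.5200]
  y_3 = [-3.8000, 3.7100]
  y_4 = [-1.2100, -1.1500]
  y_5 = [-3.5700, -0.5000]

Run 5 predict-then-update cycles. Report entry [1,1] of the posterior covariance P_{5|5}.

P_post[1,1] = 0.2069

step 1: x^-=[1.4826, 0.0662]  P^-=[0.6142 0.1104; 0.1104 0.5714]  S=[0.9387 0.0403; 0.0403 0.9316]  K=[0.6664 -0.0355; 0.1473 0.5845]  nu=[-5.3686, 3.4055]  x^+=[-2.2161, 1.2655]  P^+=[0.1980 0.0221; 0.0221 0.2259]
step 2: x^-=[-1.5008, 0.6958]  P^-=[0.3340 0.0714; 0.0714 0.4765]  S=[0.6507 0.0466; 0.0466 0.8415]  K=[0.5246 -0.0196; 0.1368 0.5426]  nu=[-0.7019, -3.5010]  x^+=[-1.8003, -1.2999]  P^+=[0.1556 0.0205; 0.0205 0.2097]
step 3: x^-=[-1.6382, -1.3669]  P^-=[0.3072 0.0626; 0.0626 0.4639]  S=[0.6222 0.0419; 0.0419 0.8312]  K=[0.5041 -0.0203; 0.1315 0.5372]  nu=[-2.0388, 4.7657]  x^+=[-2.7629, 0.9248]  P^+=[0.1496 0.0192; 0.0192 0.2074]
step 4: x^-=[-1.9886, 0.3255]  P^-=[0.3031 0.0606; 0.0606 0.4618]  S=[0.6178 0.0406; 0.0406 0.8297]  K=[0.5009 -0.0208; 0.1302 0.5363]  nu=[0.7493, -1.8533]  x^+=[-1.5747, -0.5709]  P^+=[0.1486 0.0188; 0.0188 0.2070]
step 5: x^-=[-1.3310, -0.7258]  P^-=[0.3024 0.0602; 0.0602 0.4614]  S=[0.6170 0.0402; 0.0402 0.8294]  K=[0.5003 -0.0210; 0.1299 0.5362]  nu=[-2.1737, -0.0271]  x^+=[-2.4179, -1.0227]  P^+=[0.1485 0.0187; 0.0187 0.2069]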